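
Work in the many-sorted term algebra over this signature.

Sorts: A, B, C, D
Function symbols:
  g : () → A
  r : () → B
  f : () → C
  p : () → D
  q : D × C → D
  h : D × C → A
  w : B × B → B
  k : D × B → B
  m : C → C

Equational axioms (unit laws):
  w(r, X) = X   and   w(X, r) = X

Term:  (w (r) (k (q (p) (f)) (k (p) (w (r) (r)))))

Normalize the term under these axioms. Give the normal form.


1. (w (r) (k (q (p) (f)) (k (p) (w (r) (r)))))  →  (k (q (p) (f)) (k (p) (w (r) (r))))
2. (k (q (p) (f)) (k (p) (w (r) (r))))  →  (k (q (p) (f)) (k (p) (r)))

normal form = (k (q (p) (f)) (k (p) (r)))


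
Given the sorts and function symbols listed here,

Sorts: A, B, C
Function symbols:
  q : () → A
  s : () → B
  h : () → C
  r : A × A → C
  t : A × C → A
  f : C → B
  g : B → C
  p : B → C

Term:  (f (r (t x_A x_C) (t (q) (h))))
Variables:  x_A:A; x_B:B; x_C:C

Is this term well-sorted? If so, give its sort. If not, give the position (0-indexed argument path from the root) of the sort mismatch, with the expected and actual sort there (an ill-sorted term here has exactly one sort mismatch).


well-sorted; sort = B

      x_A : A
      x_C : C
    (t x_A x_C) : A
      (q) : A
      (h) : C
    (t (q) (h)) : A
  (r (t x_A x_C) (t (q) (h))) : C
(f (r (t x_A x_C) (t (q) (h)))) : B


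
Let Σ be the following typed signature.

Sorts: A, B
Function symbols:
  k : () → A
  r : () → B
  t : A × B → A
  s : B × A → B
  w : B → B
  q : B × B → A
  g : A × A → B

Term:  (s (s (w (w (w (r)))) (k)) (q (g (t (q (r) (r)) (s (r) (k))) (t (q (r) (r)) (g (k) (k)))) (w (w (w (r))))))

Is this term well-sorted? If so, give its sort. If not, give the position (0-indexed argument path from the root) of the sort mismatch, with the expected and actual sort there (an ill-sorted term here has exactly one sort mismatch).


well-sorted; sort = B

          (r) : B
        (w (r)) : B
      (w (w (r))) : B
    (w (w (w (r)))) : B
    (k) : A
  (s (w (w (w (r)))) (k)) : B
          (r) : B
          (r) : B
        (q (r) (r)) : A
          (r) : B
          (k) : A
        (s (r) (k)) : B
      (t (q (r) (r)) (s (r) (k))) : A
          (r) : B
          (r) : B
        (q (r) (r)) : A
          (k) : A
          (k) : A
        (g (k) (k)) : B
      (t (q (r) (r)) (g (k) (k))) : A
    (g (t (q (r) (r)) (s (r) (k))) (t (q (r) (r)) (g (k) (k)))) : B
          (r) : B
        (w (r)) : B
      (w (w (r))) : B
    (w (w (w (r)))) : B
  (q (g (t (q (r) (r)) (s (r) (k))) (t (q (r) (r)) (g (k) (k)))) (w (w (w (r))))) : A
(s (s (w (w (w (r)))) (k)) (q (g (t (q (r) (r)) (s (r) (k))) (t (q (r) (r)) (g (k) (k)))) (w (w (w (r)))))) : B


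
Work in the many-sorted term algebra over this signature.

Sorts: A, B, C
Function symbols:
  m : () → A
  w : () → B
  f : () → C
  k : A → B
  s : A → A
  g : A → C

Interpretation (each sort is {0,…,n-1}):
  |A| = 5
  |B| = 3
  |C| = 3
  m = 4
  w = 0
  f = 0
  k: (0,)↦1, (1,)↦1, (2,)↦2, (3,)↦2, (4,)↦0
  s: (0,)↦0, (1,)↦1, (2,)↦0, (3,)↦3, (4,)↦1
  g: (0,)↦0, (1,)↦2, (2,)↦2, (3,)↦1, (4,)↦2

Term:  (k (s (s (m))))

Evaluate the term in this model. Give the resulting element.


  m = 4
  (s (m)) = s(4,) = 1
  (s (s (m))) = s(1,) = 1
  (k (s (s (m)))) = k(1,) = 1

value = 1


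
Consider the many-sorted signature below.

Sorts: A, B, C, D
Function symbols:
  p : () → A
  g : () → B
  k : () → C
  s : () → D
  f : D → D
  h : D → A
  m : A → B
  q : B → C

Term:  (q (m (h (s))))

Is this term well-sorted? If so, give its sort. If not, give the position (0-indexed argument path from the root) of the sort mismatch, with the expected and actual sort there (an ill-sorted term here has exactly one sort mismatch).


      (s) : D
    (h (s)) : A
  (m (h (s))) : B
(q (m (h (s)))) : C

well-sorted; sort = C


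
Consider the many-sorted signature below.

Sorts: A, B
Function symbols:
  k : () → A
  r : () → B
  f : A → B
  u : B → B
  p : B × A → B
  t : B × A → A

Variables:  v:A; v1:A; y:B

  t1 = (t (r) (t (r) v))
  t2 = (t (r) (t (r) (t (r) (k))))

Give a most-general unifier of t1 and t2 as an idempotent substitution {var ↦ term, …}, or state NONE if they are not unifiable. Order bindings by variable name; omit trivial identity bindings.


{v ↦ (t (r) (k))}


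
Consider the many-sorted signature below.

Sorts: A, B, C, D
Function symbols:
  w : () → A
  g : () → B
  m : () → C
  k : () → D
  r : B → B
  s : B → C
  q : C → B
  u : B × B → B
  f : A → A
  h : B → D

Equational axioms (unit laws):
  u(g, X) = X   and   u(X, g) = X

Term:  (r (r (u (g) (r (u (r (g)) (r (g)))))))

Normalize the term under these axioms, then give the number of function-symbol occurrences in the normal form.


1. (r (r (u (g) (r (u (r (g)) (r (g)))))))  →  (r (r (r (u (r (g)) (r (g))))))
normal form: (r (r (r (u (r (g)) (r (g))))))

size = 8


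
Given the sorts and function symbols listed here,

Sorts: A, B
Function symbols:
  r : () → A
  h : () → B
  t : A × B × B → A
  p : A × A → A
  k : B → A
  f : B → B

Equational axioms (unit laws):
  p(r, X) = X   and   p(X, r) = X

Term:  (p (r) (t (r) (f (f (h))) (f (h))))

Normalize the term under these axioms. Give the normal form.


normal form = (t (r) (f (f (h))) (f (h)))

1. (p (r) (t (r) (f (f (h))) (f (h))))  →  (t (r) (f (f (h))) (f (h)))


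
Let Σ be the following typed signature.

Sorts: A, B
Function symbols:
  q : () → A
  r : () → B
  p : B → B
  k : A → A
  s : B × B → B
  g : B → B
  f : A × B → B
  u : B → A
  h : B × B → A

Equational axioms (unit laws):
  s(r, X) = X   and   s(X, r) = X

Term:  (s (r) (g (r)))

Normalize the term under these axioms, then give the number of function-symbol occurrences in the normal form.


size = 2

1. (s (r) (g (r)))  →  (g (r))
normal form: (g (r))


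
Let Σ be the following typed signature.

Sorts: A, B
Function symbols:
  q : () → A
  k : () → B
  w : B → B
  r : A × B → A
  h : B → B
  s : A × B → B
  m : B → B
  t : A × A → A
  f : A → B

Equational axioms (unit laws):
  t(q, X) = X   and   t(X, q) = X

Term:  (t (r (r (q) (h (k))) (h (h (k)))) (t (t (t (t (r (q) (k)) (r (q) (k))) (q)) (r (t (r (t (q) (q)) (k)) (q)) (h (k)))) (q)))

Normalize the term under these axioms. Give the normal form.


normal form = (t (r (r (q) (h (k))) (h (h (k)))) (t (t (r (q) (k)) (r (q) (k))) (r (r (q) (k)) (h (k)))))

1. (t (r (r (q) (h (k))) (h (h (k)))) (t (t (t (t (r (q) (k)) (r (q) (k))) (q)) (r (t (r (t (q) (q)) (k)) (q)) (h (k)))) (q)))  →  (t (r (r (q) (h (k))) (h (h (k)))) (t (t (t (r (q) (k)) (r (q) (k))) (q)) (r (t (r (t (q) (q)) (k)) (q)) (h (k)))))
2. (t (r (r (q) (h (k))) (h (h (k)))) (t (t (t (r (q) (k)) (r (q) (k))) (q)) (r (t (r (t (q) (q)) (k)) (q)) (h (k)))))  →  (t (r (r (q) (h (k))) (h (h (k)))) (t (t (r (q) (k)) (r (q) (k))) (r (t (r (t (q) (q)) (k)) (q)) (h (k)))))
3. (t (r (r (q) (h (k))) (h (h (k)))) (t (t (r (q) (k)) (r (q) (k))) (r (t (r (t (q) (q)) (k)) (q)) (h (k)))))  →  (t (r (r (q) (h (k))) (h (h (k)))) (t (t (r (q) (k)) (r (q) (k))) (r (r (t (q) (q)) (k)) (h (k)))))
4. (t (r (r (q) (h (k))) (h (h (k)))) (t (t (r (q) (k)) (r (q) (k))) (r (r (t (q) (q)) (k)) (h (k)))))  →  (t (r (r (q) (h (k))) (h (h (k)))) (t (t (r (q) (k)) (r (q) (k))) (r (r (q) (k)) (h (k)))))


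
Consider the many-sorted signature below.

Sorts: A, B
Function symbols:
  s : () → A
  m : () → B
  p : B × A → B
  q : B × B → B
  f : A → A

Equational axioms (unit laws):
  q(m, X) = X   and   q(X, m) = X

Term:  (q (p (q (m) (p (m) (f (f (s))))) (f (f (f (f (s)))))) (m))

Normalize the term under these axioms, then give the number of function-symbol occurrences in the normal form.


1. (q (p (q (m) (p (m) (f (f (s))))) (f (f (f (f (s)))))) (m))  →  (p (q (m) (p (m) (f (f (s))))) (f (f (f (f (s))))))
2. (p (q (m) (p (m) (f (f (s))))) (f (f (f (f (s))))))  →  (p (p (m) (f (f (s)))) (f (f (f (f (s))))))
normal form: (p (p (m) (f (f (s)))) (f (f (f (f (s))))))

size = 11


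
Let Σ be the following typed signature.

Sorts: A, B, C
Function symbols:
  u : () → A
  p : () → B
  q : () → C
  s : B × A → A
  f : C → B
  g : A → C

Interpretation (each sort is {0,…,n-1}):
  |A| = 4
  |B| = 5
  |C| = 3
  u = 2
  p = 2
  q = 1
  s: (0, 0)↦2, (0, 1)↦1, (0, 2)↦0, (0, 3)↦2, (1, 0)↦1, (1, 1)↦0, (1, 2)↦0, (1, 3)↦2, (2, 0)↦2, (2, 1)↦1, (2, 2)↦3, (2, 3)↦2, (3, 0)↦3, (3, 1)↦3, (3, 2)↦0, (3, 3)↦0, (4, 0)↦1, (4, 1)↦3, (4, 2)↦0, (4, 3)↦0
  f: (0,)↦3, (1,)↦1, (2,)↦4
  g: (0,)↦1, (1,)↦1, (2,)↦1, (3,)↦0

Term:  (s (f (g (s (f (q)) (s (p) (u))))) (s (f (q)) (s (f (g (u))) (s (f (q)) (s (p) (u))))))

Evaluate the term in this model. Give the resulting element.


value = 0

  q = 1
  (f (q)) = f(1,) = 1
  p = 2
  u = 2
  (s (p) (u)) = s(2, 2) = 3
  (s (f (q)) (s (p) (u))) = s(1, 3) = 2
  (g (s (f (q)) (s (p) (u)))) = g(2,) = 1
  (f (g (s (f (q)) (s (p) (u))))) = f(1,) = 1
  q = 1
  (f (q)) = f(1,) = 1
  u = 2
  (g (u)) = g(2,) = 1
  (f (g (u))) = f(1,) = 1
  q = 1
  (f (q)) = f(1,) = 1
  p = 2
  u = 2
  (s (p) (u)) = s(2, 2) = 3
  (s (f (q)) (s (p) (u))) = s(1, 3) = 2
  (s (f (g (u))) (s (f (q)) (s (p) (u)))) = s(1, 2) = 0
  (s (f (q)) (s (f (g (u))) (s (f (q)) (s (p) (u))))) = s(1, 0) = 1
  (s (f (g (s (f (q)) (s (p) (u))))) (s (f (q)) (s (f (g (u))) (s (f (q)) (s (p) (u)))))) = s(1, 1) = 0


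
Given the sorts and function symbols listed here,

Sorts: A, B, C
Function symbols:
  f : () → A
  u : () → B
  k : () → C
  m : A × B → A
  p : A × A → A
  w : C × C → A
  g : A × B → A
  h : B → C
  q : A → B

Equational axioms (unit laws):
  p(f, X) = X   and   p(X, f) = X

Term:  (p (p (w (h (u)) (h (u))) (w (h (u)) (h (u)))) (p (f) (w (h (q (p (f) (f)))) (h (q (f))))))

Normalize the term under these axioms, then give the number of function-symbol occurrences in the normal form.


size = 19

1. (p (p (w (h (u)) (h (u))) (w (h (u)) (h (u)))) (p (f) (w (h (q (p (f) (f)))) (h (q (f))))))  →  (p (p (w (h (u)) (h (u))) (w (h (u)) (h (u)))) (w (h (q (p (f) (f)))) (h (q (f)))))
2. (p (p (w (h (u)) (h (u))) (w (h (u)) (h (u)))) (w (h (q (p (f) (f)))) (h (q (f)))))  →  (p (p (w (h (u)) (h (u))) (w (h (u)) (h (u)))) (w (h (q (f))) (h (q (f)))))
normal form: (p (p (w (h (u)) (h (u))) (w (h (u)) (h (u)))) (w (h (q (f))) (h (q (f)))))


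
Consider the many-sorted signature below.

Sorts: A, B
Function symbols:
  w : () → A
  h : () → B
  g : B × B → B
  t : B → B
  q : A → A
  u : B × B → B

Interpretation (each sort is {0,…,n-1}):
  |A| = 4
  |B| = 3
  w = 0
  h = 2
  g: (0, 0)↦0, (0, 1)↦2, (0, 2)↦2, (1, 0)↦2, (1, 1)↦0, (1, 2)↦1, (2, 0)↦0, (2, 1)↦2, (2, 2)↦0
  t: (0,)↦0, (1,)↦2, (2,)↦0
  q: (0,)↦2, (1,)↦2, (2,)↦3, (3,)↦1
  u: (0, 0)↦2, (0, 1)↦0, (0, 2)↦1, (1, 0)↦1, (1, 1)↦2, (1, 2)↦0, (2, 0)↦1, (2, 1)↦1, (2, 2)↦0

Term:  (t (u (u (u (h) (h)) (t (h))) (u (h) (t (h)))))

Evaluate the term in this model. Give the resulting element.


value = 2

  h = 2
  h = 2
  (u (h) (h)) = u(2, 2) = 0
  h = 2
  (t (h)) = t(2,) = 0
  (u (u (h) (h)) (t (h))) = u(0, 0) = 2
  h = 2
  h = 2
  (t (h)) = t(2,) = 0
  (u (h) (t (h))) = u(2, 0) = 1
  (u (u (u (h) (h)) (t (h))) (u (h) (t (h)))) = u(2, 1) = 1
  (t (u (u (u (h) (h)) (t (h))) (u (h) (t (h))))) = t(1,) = 2


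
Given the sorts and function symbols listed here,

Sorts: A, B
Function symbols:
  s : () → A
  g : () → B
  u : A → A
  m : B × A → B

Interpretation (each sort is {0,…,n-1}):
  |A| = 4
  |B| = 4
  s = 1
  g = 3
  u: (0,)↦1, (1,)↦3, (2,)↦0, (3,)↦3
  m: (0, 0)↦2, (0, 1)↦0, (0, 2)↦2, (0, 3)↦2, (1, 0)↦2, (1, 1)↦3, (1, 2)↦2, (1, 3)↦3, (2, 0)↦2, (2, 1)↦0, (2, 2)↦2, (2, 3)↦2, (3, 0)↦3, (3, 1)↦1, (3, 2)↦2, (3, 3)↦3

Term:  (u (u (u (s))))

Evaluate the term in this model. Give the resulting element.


  s = 1
  (u (s)) = u(1,) = 3
  (u (u (s))) = u(3,) = 3
  (u (u (u (s)))) = u(3,) = 3

value = 3


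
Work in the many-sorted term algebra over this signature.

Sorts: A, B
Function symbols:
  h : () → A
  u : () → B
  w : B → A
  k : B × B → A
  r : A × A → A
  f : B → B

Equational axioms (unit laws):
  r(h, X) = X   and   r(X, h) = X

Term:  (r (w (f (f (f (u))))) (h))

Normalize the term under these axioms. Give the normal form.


normal form = (w (f (f (f (u)))))

1. (r (w (f (f (f (u))))) (h))  →  (w (f (f (f (u)))))


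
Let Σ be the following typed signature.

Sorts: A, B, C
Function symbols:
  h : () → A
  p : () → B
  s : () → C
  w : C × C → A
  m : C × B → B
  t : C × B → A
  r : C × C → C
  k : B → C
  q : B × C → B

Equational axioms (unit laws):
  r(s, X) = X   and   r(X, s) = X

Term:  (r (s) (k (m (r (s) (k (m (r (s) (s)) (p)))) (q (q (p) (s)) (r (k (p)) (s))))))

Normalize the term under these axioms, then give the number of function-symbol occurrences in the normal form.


size = 12

1. (r (s) (k (m (r (s) (k (m (r (s) (s)) (p)))) (q (q (p) (s)) (r (k (p)) (s))))))  →  (k (m (r (s) (k (m (r (s) (s)) (p)))) (q (q (p) (s)) (r (k (p)) (s)))))
2. (k (m (r (s) (k (m (r (s) (s)) (p)))) (q (q (p) (s)) (r (k (p)) (s)))))  →  (k (m (k (m (r (s) (s)) (p))) (q (q (p) (s)) (r (k (p)) (s)))))
3. (k (m (k (m (r (s) (s)) (p))) (q (q (p) (s)) (r (k (p)) (s)))))  →  (k (m (k (m (s) (p))) (q (q (p) (s)) (r (k (p)) (s)))))
4. (k (m (k (m (s) (p))) (q (q (p) (s)) (r (k (p)) (s)))))  →  (k (m (k (m (s) (p))) (q (q (p) (s)) (k (p)))))
normal form: (k (m (k (m (s) (p))) (q (q (p) (s)) (k (p)))))


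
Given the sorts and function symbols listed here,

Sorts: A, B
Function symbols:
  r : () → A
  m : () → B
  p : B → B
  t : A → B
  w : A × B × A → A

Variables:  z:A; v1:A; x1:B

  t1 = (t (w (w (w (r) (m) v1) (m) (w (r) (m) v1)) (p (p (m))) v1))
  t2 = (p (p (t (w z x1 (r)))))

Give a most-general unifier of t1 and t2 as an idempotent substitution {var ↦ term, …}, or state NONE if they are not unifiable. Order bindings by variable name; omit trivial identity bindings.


NONE (not unifiable)

head clash or occurs-check failure — not unifiable


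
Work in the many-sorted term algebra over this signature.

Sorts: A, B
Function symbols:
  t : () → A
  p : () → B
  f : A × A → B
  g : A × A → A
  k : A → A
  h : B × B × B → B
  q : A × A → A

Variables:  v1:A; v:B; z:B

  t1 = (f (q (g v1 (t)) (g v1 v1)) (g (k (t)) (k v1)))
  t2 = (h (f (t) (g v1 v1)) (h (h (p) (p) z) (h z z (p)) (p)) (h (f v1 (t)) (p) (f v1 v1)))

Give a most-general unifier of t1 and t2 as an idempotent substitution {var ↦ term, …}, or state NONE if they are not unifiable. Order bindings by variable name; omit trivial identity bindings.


NONE (not unifiable)

head clash or occurs-check failure — not unifiable


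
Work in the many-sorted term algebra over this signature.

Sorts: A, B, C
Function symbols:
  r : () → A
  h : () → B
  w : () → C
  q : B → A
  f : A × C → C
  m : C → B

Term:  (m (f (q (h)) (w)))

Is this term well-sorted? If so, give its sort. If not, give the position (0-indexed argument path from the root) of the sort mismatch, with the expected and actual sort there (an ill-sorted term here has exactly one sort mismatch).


      (h) : B
    (q (h)) : A
    (w) : C
  (f (q (h)) (w)) : C
(m (f (q (h)) (w))) : B

well-sorted; sort = B


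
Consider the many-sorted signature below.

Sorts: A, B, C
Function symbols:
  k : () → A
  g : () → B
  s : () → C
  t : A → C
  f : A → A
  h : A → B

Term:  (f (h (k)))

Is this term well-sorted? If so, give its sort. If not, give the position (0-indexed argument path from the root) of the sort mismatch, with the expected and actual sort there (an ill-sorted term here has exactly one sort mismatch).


    (k) : A
  (h (k)) : B
(f (h (k))) : ✗ arg 0 at [0] has sort B, expected A

ill-sorted at position [0]: expected A, got B


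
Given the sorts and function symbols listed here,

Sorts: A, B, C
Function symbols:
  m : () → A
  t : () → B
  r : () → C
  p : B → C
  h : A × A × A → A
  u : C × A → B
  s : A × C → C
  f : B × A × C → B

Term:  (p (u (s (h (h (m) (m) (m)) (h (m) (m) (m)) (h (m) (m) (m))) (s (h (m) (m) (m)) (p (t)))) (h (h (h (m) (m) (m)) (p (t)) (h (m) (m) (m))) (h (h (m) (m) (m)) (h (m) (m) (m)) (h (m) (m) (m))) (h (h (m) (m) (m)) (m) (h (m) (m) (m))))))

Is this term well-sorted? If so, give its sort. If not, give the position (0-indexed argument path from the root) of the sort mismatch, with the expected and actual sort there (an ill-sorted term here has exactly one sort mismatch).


          (m) : A
          (m) : A
          (m) : A
        (h (m) (m) (m)) : A
          (m) : A
          (m) : A
          (m) : A
        (h (m) (m) (m)) : A
          (m) : A
          (m) : A
          (m) : A
        (h (m) (m) (m)) : A
      (h (h (m) (m) (m)) (h (m) (m) (m)) (h (m) (m) (m))) : A
          (m) : A
          (m) : A
          (m) : A
        (h (m) (m) (m)) : A
          (t) : B
        (p (t)) : C
      (s (h (m) (m) (m)) (p (t))) : C
    (s (h (h (m) (m) (m)) (h (m) (m) (m)) (h (m) (m) (m))) (s (h (m) (m) (m)) (p (t)))) : C
          (m) : A
          (m) : A
          (m) : A
        (h (m) (m) (m)) : A
          (t) : B
        (p (t)) : C
          (m) : A
          (m) : A
          (m) : A
        (h (m) (m) (m)) : A
      (h (h (m) (m) (m)) (p (t)) (h (m) (m) (m))) : ✗ arg 1 at [0, 1, 0, 1] has sort C, expected A
          (m) : A
          (m) : A
          (m) : A
        (h (m) (m) (m)) : A
          (m) : A
          (m) : A
          (m) : A
        (h (m) (m) (m)) : A
          (m) : A
          (m) : A
          (m) : A
        (h (m) (m) (m)) : A
      (h (h (m) (m) (m)) (h (m) (m) (m)) (h (m) (m) (m))) : A
          (m) : A
          (m) : A
          (m) : A
        (h (m) (m) (m)) : A
        (m) : A
          (m) : A
          (m) : A
          (m) : A
        (h (m) (m) (m)) : A
      (h (h (m) (m) (m)) (m) (h (m) (m) (m))) : A

ill-sorted at position [0, 1, 0, 1]: expected A, got C


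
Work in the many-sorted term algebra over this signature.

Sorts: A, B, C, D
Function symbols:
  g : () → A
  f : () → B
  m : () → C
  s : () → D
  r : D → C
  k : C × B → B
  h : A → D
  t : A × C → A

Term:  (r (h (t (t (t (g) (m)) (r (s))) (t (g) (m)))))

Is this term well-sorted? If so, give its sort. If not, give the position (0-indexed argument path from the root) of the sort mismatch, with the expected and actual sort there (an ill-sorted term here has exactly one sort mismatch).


          (g) : A
          (m) : C
        (t (g) (m)) : A
          (s) : D
        (r (s)) : C
      (t (t (g) (m)) (r (s))) : A
        (g) : A
        (m) : C
      (t (g) (m)) : A
    (t (t (t (g) (m)) (r (s))) (t (g) (m))) : ✗ arg 1 at [0, 0, 1] has sort A, expected C

ill-sorted at position [0, 0, 1]: expected C, got A


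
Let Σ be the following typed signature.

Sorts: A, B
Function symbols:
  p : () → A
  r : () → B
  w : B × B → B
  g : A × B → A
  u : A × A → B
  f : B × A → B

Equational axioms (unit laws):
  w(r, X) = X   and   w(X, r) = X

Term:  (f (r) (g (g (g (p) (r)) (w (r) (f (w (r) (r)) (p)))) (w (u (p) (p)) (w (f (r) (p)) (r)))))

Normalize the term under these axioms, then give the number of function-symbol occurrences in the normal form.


1. (f (r) (g (g (g (p) (r)) (w (r) (f (w (r) (r)) (p)))) (w (u (p) (p)) (w (f (r) (p)) (r)))))  →  (f (r) (g (g (g (p) (r)) (f (w (r) (r)) (p))) (w (u (p) (p)) (w (f (r) (p)) (r)))))
2. (f (r) (g (g (g (p) (r)) (f (w (r) (r)) (p))) (w (u (p) (p)) (w (f (r) (p)) (r)))))  →  (f (r) (g (g (g (p) (r)) (f (r) (p))) (w (u (p) (p)) (w (f (r) (p)) (r)))))
3. (f (r) (g (g (g (p) (r)) (f (r) (p))) (w (u (p) (p)) (w (f (r) (p)) (r)))))  →  (f (r) (g (g (g (p) (r)) (f (r) (p))) (w (u (p) (p)) (f (r) (p)))))
normal form: (f (r) (g (g (g (p) (r)) (f (r) (p))) (w (u (p) (p)) (f (r) (p)))))

size = 17


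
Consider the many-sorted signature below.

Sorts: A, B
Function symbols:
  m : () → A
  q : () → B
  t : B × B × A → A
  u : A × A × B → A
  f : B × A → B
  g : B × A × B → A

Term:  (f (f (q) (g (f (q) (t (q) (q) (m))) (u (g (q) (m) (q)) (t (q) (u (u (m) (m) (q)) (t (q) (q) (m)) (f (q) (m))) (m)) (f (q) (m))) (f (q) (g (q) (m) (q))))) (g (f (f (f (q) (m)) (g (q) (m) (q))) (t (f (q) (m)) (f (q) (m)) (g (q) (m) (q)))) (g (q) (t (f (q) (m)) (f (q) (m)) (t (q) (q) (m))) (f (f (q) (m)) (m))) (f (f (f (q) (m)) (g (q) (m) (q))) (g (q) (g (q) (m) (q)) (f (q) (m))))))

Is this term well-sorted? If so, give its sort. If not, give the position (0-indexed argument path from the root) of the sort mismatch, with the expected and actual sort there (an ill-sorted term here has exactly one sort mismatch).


ill-sorted at position [0, 1, 1, 1, 1]: expected B, got A

    (q) : B
        (q) : B
          (q) : B
          (q) : B
          (m) : A
        (t (q) (q) (m)) : A
      (f (q) (t (q) (q) (m))) : B
          (q) : B
          (m) : A
          (q) : B
        (g (q) (m) (q)) : A
          (q) : B
              (m) : A
              (m) : A
              (q) : B
            (u (m) (m) (q)) : A
              (q) : B
              (q) : B
              (m) : A
            (t (q) (q) (m)) : A
              (q) : B
              (m) : A
            (f (q) (m)) : B
          (u (u (m) (m) (q)) (t (q) (q) (m)) (f (q) (m))) : A
          (m) : A
        (t (q) (u (u (m) (m) (q)) (t (q) (q) (m)) (f (q) (m))) (m)) : ✗ arg 1 at [0, 1, 1, 1, 1] has sort A, expected B
          (q) : B
          (m) : A
        (f (q) (m)) : B
        (q) : B
          (q) : B
          (m) : A
          (q) : B
        (g (q) (m) (q)) : A
      (f (q) (g (q) (m) (q))) : B
          (q) : B
          (m) : A
        (f (q) (m)) : B
          (q) : B
          (m) : A
          (q) : B
        (g (q) (m) (q)) : A
      (f (f (q) (m)) (g (q) (m) (q))) : B
          (q) : B
          (m) : A
        (f (q) (m)) : B
          (q) : B
          (m) : A
        (f (q) (m)) : B
          (q) : B
          (m) : A
          (q) : B
        (g (q) (m) (q)) : A
      (t (f (q) (m)) (f (q) (m)) (g (q) (m) (q))) : A
    (f (f (f (q) (m)) (g (q) (m) (q))) (t (f (q) (m)) (f (q) (m)) (g (q) (m) (q)))) : B
      (q) : B
          (q) : B
          (m) : A
        (f (q) (m)) : B
          (q) : B
          (m) : A
        (f (q) (m)) : B
          (q) : B
          (q) : B
          (m) : A
        (t (q) (q) (m)) : A
      (t (f (q) (m)) (f (q) (m)) (t (q) (q) (m))) : A
          (q) : B
          (m) : A
        (f (q) (m)) : B
        (m) : A
      (f (f (q) (m)) (m)) : B
    (g (q) (t (f (q) (m)) (f (q) (m)) (t (q) (q) (m))) (f (f (q) (m)) (m))) : A
          (q) : B
          (m) : A
        (f (q) (m)) : B
          (q) : B
          (m) : A
          (q) : B
        (g (q) (m) (q)) : A
      (f (f (q) (m)) (g (q) (m) (q))) : B
        (q) : B
          (q) : B
          (m) : A
          (q) : B
        (g (q) (m) (q)) : A
          (q) : B
          (m) : A
        (f (q) (m)) : B
      (g (q) (g (q) (m) (q)) (f (q) (m))) : A
    (f (f (f (q) (m)) (g (q) (m) (q))) (g (q) (g (q) (m) (q)) (f (q) (m)))) : B
  (g (f (f (f (q) (m)) (g (q) (m) (q))) (t (f (q) (m)) (f (q) (m)) (g (q) (m) (q)))) (g (q) (t (f (q) (m)) (f (q) (m)) (t (q) (q) (m))) (f (f (q) (m)) (m))) (f (f (f (q) (m)) (g (q) (m) (q))) (g (q) (g (q) (m) (q)) (f (q) (m))))) : A


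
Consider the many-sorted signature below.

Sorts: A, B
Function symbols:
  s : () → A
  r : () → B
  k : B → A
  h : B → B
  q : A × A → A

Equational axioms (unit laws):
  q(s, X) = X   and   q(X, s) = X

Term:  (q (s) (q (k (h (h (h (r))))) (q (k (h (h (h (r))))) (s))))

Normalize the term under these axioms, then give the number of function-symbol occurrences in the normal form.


1. (q (s) (q (k (h (h (h (r))))) (q (k (h (h (h (r))))) (s))))  →  (q (k (h (h (h (r))))) (q (k (h (h (h (r))))) (s)))
2. (q (k (h (h (h (r))))) (q (k (h (h (h (r))))) (s)))  →  (q (k (h (h (h (r))))) (k (h (h (h (r))))))
normal form: (q (k (h (h (h (r))))) (k (h (h (h (r))))))

size = 11


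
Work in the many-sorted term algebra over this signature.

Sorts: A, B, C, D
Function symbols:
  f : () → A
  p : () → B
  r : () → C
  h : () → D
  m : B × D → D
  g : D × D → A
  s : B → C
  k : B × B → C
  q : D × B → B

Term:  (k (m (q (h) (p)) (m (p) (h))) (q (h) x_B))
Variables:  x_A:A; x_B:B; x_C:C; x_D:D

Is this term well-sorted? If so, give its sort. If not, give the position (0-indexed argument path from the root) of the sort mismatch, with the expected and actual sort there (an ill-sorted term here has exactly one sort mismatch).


ill-sorted at position [0]: expected B, got D

      (h) : D
      (p) : B
    (q (h) (p)) : B
      (p) : B
      (h) : D
    (m (p) (h)) : D
  (m (q (h) (p)) (m (p) (h))) : D
    (h) : D
    x_B : B
  (q (h) x_B) : B
(k (m (q (h) (p)) (m (p) (h))) (q (h) x_B)) : ✗ arg 0 at [0] has sort D, expected B


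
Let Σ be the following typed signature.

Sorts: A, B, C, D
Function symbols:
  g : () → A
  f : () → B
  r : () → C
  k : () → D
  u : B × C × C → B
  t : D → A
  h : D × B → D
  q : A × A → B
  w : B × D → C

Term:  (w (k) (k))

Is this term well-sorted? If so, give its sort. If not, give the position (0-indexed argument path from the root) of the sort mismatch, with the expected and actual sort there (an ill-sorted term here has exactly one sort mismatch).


ill-sorted at position [0]: expected B, got D

  (k) : D
  (k) : D
(w (k) (k)) : ✗ arg 0 at [0] has sort D, expected B


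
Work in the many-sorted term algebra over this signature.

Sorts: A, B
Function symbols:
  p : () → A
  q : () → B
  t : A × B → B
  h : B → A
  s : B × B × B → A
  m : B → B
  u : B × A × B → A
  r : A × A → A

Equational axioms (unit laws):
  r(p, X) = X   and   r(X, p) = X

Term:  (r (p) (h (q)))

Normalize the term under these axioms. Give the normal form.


normal form = (h (q))

1. (r (p) (h (q)))  →  (h (q))


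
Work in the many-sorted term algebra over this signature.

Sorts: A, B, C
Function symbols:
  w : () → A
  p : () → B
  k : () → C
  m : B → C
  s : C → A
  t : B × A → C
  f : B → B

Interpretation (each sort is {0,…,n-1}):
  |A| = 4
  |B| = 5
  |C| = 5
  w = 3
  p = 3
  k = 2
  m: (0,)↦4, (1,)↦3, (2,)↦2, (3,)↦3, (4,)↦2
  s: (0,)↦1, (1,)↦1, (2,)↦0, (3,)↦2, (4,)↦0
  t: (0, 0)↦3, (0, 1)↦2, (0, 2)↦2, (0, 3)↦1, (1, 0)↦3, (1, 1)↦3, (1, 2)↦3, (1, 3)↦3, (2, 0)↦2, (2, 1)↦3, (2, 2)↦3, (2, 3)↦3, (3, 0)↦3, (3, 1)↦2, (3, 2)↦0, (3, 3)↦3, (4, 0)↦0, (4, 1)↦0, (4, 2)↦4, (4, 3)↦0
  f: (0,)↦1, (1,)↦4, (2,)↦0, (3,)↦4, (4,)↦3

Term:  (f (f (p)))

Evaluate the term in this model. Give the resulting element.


value = 3

  p = 3
  (f (p)) = f(3,) = 4
  (f (f (p))) = f(4,) = 3


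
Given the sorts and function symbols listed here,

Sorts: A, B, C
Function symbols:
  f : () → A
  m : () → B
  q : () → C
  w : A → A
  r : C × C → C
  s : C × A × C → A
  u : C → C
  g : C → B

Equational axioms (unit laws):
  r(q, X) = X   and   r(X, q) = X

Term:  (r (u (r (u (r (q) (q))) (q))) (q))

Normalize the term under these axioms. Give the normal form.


normal form = (u (u (q)))

1. (r (u (r (u (r (q) (q))) (q))) (q))  →  (u (r (u (r (q) (q))) (q)))
2. (u (r (u (r (q) (q))) (q)))  →  (u (u (r (q) (q))))
3. (u (u (r (q) (q))))  →  (u (u (q)))


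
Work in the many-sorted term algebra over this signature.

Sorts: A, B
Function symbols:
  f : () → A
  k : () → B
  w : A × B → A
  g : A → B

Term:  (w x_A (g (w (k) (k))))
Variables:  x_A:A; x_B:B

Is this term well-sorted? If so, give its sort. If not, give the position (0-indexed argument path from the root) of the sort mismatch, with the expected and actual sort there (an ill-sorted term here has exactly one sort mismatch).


ill-sorted at position [1, 0, 0]: expected A, got B

  x_A : A
      (k) : B
      (k) : B
    (w (k) (k)) : ✗ arg 0 at [1, 0, 0] has sort B, expected A


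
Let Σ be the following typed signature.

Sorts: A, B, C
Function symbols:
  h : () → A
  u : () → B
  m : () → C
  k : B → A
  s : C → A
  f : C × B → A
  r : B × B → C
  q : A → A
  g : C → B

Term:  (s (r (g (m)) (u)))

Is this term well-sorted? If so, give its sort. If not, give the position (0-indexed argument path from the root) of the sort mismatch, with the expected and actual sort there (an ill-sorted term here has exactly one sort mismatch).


      (m) : C
    (g (m)) : B
    (u) : B
  (r (g (m)) (u)) : C
(s (r (g (m)) (u))) : A

well-sorted; sort = A


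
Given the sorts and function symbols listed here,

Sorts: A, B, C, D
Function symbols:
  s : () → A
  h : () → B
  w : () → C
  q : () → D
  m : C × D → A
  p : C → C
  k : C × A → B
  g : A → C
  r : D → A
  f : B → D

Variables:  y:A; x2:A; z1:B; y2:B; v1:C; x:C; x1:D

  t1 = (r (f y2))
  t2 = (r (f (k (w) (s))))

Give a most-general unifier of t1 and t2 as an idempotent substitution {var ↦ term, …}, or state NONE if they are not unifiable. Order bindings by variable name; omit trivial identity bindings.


{y2 ↦ (k (w) (s))}


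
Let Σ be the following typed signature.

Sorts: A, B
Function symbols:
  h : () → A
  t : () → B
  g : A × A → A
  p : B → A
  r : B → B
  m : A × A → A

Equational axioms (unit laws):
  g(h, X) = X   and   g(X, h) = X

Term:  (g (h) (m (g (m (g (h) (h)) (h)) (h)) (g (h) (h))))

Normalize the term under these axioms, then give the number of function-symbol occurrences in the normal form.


1. (g (h) (m (g (m (g (h) (h)) (h)) (h)) (g (h) (h))))  →  (m (g (m (g (h) (h)) (h)) (h)) (g (h) (h)))
2. (m (g (m (g (h) (h)) (h)) (h)) (g (h) (h)))  →  (m (m (g (h) (h)) (h)) (g (h) (h)))
3. (m (m (g (h) (h)) (h)) (g (h) (h)))  →  (m (m (h) (h)) (g (h) (h)))
4. (m (m (h) (h)) (g (h) (h)))  →  (m (m (h) (h)) (h))
normal form: (m (m (h) (h)) (h))

size = 5


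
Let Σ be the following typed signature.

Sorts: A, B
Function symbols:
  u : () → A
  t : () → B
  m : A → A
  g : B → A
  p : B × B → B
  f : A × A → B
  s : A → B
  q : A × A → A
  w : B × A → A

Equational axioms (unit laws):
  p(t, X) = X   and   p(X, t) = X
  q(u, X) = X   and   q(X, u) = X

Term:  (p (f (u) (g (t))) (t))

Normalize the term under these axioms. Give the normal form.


1. (p (f (u) (g (t))) (t))  →  (f (u) (g (t)))

normal form = (f (u) (g (t)))


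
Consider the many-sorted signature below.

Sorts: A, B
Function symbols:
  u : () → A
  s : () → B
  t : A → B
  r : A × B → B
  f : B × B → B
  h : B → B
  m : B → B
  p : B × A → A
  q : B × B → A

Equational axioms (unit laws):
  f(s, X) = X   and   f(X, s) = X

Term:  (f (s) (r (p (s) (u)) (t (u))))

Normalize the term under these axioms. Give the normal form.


1. (f (s) (r (p (s) (u)) (t (u))))  →  (r (p (s) (u)) (t (u)))

normal form = (r (p (s) (u)) (t (u)))


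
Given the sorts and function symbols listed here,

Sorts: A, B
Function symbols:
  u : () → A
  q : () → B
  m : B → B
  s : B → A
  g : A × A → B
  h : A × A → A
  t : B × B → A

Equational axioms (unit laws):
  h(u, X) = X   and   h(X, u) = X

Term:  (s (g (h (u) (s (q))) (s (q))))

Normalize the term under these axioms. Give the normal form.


1. (s (g (h (u) (s (q))) (s (q))))  →  (s (g (s (q)) (s (q))))

normal form = (s (g (s (q)) (s (q))))


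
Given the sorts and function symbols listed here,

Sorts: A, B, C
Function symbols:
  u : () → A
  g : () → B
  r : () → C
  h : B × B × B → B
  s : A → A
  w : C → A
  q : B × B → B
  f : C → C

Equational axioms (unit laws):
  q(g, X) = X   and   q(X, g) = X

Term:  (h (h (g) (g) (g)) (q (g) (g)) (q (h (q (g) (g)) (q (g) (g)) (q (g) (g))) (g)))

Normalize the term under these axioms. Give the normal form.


1. (h (h (g) (g) (g)) (q (g) (g)) (q (h (q (g) (g)) (q (g) (g)) (q (g) (g))) (g)))  →  (h (h (g) (g) (g)) (g) (q (h (q (g) (g)) (q (g) (g)) (q (g) (g))) (g)))
2. (h (h (g) (g) (g)) (g) (q (h (q (g) (g)) (q (g) (g)) (q (g) (g))) (g)))  →  (h (h (g) (g) (g)) (g) (h (q (g) (g)) (q (g) (g)) (q (g) (g))))
3. (h (h (g) (g) (g)) (g) (h (q (g) (g)) (q (g) (g)) (q (g) (g))))  →  (h (h (g) (g) (g)) (g) (h (g) (q (g) (g)) (q (g) (g))))
4. (h (h (g) (g) (g)) (g) (h (g) (q (g) (g)) (q (g) (g))))  →  (h (h (g) (g) (g)) (g) (h (g) (g) (q (g) (g))))
5. (h (h (g) (g) (g)) (g) (h (g) (g) (q (g) (g))))  →  (h (h (g) (g) (g)) (g) (h (g) (g) (g)))

normal form = (h (h (g) (g) (g)) (g) (h (g) (g) (g)))


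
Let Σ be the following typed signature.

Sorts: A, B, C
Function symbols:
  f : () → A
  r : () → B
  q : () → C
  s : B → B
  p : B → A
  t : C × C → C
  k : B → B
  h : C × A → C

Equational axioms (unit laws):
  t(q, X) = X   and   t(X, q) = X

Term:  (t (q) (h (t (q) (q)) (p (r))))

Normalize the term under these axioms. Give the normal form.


normal form = (h (q) (p (r)))

1. (t (q) (h (t (q) (q)) (p (r))))  →  (h (t (q) (q)) (p (r)))
2. (h (t (q) (q)) (p (r)))  →  (h (q) (p (r)))


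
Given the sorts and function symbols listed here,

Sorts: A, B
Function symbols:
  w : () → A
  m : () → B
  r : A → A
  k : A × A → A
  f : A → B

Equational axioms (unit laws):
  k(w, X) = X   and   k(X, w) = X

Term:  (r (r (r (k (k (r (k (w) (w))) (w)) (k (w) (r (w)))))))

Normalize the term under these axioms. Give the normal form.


1. (r (r (r (k (k (r (k (w) (w))) (w)) (k (w) (r (w)))))))  →  (r (r (r (k (r (k (w) (w))) (k (w) (r (w)))))))
2. (r (r (r (k (r (k (w) (w))) (k (w) (r (w)))))))  →  (r (r (r (k (r (w)) (k (w) (r (w)))))))
3. (r (r (r (k (r (w)) (k (w) (r (w)))))))  →  (r (r (r (k (r (w)) (r (w))))))

normal form = (r (r (r (k (r (w)) (r (w))))))


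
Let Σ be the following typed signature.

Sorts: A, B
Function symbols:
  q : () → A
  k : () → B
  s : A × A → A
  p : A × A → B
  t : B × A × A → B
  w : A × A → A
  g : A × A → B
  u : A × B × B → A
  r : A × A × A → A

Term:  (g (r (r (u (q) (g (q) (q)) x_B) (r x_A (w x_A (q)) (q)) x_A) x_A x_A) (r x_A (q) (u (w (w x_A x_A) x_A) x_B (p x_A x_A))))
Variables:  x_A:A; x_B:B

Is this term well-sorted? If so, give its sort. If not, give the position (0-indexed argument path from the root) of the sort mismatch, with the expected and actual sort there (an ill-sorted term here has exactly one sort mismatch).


well-sorted; sort = B

        (q) : A
          (q) : A
          (q) : A
        (g (q) (q)) : B
        x_B : B
      (u (q) (g (q) (q)) x_B) : A
        x_A : A
          x_A : A
          (q) : A
        (w x_A (q)) : A
        (q) : A
      (r x_A (w x_A (q)) (q)) : A
      x_A : A
    (r (u (q) (g (q) (q)) x_B) (r x_A (w x_A (q)) (q)) x_A) : A
    x_A : A
    x_A : A
  (r (r (u (q) (g (q) (q)) x_B) (r x_A (w x_A (q)) (q)) x_A) x_A x_A) : A
    x_A : A
    (q) : A
          x_A : A
          x_A : A
        (w x_A x_A) : A
        x_A : A
      (w (w x_A x_A) x_A) : A
      x_B : B
        x_A : A
        x_A : A
      (p x_A x_A) : B
    (u (w (w x_A x_A) x_A) x_B (p x_A x_A)) : A
  (r x_A (q) (u (w (w x_A x_A) x_A) x_B (p x_A x_A))) : A
(g (r (r (u (q) (g (q) (q)) x_B) (r x_A (w x_A (q)) (q)) x_A) x_A x_A) (r x_A (q) (u (w (w x_A x_A) x_A) x_B (p x_A x_A)))) : B


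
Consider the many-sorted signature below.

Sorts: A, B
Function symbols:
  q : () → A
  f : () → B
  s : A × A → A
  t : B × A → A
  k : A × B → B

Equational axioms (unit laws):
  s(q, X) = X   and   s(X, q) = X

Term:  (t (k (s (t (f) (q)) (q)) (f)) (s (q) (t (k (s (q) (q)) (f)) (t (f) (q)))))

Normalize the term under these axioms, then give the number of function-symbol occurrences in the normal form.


size = 13

1. (t (k (s (t (f) (q)) (q)) (f)) (s (q) (t (k (s (q) (q)) (f)) (t (f) (q)))))  →  (t (k (t (f) (q)) (f)) (s (q) (t (k (s (q) (q)) (f)) (t (f) (q)))))
2. (t (k (t (f) (q)) (f)) (s (q) (t (k (s (q) (q)) (f)) (t (f) (q)))))  →  (t (k (t (f) (q)) (f)) (t (k (s (q) (q)) (f)) (t (f) (q))))
3. (t (k (t (f) (q)) (f)) (t (k (s (q) (q)) (f)) (t (f) (q))))  →  (t (k (t (f) (q)) (f)) (t (k (q) (f)) (t (f) (q))))
normal form: (t (k (t (f) (q)) (f)) (t (k (q) (f)) (t (f) (q))))


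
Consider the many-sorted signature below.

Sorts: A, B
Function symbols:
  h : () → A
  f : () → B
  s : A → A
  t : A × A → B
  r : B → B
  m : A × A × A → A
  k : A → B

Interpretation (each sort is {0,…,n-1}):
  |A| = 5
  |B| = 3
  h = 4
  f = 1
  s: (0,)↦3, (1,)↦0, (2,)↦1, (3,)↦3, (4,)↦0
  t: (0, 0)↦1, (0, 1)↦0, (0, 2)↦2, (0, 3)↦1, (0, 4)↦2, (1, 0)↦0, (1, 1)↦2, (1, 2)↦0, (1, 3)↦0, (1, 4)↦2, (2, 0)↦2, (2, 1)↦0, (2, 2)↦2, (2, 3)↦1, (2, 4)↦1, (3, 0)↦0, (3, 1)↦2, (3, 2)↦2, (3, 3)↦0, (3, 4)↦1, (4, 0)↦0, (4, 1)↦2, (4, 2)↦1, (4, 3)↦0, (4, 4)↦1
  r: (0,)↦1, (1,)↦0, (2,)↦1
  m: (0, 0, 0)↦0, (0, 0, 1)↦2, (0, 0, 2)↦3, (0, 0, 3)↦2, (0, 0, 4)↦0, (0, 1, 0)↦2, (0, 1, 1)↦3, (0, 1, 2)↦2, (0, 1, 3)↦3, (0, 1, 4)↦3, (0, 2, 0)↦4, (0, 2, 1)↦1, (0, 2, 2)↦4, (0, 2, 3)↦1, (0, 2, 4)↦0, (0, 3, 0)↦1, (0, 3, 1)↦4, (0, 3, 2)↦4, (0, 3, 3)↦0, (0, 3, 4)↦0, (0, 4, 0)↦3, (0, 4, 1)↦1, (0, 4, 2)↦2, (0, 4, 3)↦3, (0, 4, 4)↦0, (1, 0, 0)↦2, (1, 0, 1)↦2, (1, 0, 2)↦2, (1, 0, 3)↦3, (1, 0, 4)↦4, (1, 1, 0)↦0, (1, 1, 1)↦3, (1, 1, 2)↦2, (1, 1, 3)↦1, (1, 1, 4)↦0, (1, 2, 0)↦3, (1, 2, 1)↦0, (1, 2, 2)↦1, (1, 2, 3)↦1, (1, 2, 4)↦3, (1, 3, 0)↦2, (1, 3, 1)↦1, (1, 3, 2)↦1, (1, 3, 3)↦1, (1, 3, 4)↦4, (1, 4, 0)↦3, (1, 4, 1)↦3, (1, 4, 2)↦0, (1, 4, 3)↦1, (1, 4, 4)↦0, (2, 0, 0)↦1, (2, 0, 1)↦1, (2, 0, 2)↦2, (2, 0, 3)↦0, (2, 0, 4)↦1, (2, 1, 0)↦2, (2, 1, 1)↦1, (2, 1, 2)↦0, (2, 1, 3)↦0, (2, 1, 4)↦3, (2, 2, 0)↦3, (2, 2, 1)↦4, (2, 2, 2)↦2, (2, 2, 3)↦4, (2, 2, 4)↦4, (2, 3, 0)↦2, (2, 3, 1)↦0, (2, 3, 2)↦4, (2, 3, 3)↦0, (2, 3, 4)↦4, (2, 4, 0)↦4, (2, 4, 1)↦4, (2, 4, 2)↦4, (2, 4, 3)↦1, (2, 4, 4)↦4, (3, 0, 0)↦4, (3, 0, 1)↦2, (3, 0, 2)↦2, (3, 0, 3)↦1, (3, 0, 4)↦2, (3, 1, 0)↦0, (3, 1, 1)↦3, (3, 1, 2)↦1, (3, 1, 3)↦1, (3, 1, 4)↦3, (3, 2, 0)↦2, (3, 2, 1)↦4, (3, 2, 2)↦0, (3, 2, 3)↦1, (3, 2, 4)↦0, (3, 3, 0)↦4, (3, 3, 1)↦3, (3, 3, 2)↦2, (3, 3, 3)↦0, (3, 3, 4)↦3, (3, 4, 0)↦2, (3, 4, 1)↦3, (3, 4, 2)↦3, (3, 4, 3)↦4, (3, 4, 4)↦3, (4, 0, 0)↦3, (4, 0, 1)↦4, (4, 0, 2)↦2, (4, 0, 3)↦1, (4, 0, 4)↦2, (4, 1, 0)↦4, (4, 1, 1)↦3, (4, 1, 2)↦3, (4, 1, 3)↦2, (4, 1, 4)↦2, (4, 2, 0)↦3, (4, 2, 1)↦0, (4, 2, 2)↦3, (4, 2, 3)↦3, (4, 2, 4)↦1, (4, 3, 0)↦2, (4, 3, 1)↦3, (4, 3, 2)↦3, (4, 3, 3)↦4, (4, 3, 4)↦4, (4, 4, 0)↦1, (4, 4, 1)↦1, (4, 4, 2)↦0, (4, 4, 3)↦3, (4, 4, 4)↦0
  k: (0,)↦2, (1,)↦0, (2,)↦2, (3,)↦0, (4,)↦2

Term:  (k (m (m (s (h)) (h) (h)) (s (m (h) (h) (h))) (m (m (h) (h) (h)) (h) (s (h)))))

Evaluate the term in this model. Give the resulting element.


  h = 4
  (s (h)) = s(4,) = 0
  h = 4
  h = 4
  (m (s (h)) (h) (h)) = m(0, 4, 4) = 0
  h = 4
  h = 4
  h = 4
  (m (h) (h) (h)) = m(4, 4, 4) = 0
  (s (m (h) (h) (h))) = s(0,) = 3
  h = 4
  h = 4
  h = 4
  (m (h) (h) (h)) = m(4, 4, 4) = 0
  h = 4
  h = 4
  (s (h)) = s(4,) = 0
  (m (m (h) (h) (h)) (h) (s (h))) = m(0, 4, 0) = 3
  (m (m (s (h)) (h) (h)) (s (m (h) (h) (h))) (m (m (h) (h) (h)) (h) (s (h)))) = m(0, 3, 3) = 0
  (k (m (m (s (h)) (h) (h)) (s (m (h) (h) (h))) (m (m (h) (h) (h)) (h) (s (h))))) = k(0,) = 2

value = 2


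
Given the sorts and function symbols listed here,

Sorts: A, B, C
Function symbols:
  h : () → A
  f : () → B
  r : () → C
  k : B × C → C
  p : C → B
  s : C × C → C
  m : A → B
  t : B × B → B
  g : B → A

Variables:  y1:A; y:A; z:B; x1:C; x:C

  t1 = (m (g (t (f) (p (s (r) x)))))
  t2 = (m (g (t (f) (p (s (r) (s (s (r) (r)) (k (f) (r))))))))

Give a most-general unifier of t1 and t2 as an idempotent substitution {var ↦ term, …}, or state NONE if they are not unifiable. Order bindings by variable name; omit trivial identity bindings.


{x ↦ (s (s (r) (r)) (k (f) (r)))}
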